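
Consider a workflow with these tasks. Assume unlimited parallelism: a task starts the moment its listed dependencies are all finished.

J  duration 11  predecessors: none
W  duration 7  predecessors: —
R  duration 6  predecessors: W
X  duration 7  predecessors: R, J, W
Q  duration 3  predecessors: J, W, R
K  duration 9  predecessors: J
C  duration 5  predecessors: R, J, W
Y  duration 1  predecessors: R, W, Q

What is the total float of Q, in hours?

3

Critical path: J→K = 11+9 = 20, so the finish is 20 hours.
Longest path through Q: 17 hours (earliest finish 16, latest finish 19).
So Q can slip 19 − 16 = 3 hours.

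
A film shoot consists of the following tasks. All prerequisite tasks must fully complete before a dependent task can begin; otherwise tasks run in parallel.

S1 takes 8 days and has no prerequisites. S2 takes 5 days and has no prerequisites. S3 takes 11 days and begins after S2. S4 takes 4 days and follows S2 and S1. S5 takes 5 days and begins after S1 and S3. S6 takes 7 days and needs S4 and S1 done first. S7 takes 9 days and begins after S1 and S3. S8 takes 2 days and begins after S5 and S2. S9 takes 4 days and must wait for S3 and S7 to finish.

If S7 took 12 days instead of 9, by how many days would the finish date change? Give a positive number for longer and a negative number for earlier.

3

Baseline: S2→S3→S7→S9 = 5+11+9+4 = 29 → 29 days.
S7 is on the critical path; changing it to 12 makes that path 32 days.
The critical path is still S2→S3→S7→S9; finish is now 32 days.
Change in finish: 32 − 29 = +3 days.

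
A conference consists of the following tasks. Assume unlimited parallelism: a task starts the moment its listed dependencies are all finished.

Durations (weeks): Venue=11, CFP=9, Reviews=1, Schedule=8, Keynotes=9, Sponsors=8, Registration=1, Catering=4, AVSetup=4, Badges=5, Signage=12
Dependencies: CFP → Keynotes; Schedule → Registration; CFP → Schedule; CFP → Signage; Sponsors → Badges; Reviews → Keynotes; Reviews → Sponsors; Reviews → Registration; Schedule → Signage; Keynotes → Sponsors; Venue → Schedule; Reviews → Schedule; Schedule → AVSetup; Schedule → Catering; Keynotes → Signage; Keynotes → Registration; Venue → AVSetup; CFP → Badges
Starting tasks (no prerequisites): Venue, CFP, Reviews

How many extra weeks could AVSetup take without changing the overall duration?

8

Critical path: Venue→Schedule→Signage = 11+8+12 = 31, so the finish is 31 weeks.
AVSetup finishes as early as 23 and must finish by 31.
Slack of AVSetup = 27 − 19 = 8 weeks.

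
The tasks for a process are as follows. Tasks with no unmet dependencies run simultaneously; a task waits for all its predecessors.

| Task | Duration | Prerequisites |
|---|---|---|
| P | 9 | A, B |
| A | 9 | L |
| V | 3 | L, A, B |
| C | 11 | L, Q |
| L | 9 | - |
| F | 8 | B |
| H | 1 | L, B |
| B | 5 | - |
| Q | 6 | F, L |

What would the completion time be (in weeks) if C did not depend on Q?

Before: longest chain B→F→Q→C = 5+8+6+11 = 30, finish 30.
Without Q→C, C's earliest start moves from 19 to 9.
The longest chain is now L→A→P = 9+9+9 = 27, so the job takes 27 weeks.

27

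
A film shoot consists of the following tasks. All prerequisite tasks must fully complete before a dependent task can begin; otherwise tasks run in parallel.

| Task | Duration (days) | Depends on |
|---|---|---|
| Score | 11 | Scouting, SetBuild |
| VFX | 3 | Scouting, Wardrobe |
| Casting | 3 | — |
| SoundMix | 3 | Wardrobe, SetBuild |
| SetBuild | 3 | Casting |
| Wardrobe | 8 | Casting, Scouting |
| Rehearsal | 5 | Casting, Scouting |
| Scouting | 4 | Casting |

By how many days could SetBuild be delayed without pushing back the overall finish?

Critical path: Casting→Scouting→Wardrobe→VFX = 3+4+8+3 = 18, so the finish is 18 days.
SetBuild finishes as early as 6 and must finish by 7.
Float = 18 − 17 = 1.

1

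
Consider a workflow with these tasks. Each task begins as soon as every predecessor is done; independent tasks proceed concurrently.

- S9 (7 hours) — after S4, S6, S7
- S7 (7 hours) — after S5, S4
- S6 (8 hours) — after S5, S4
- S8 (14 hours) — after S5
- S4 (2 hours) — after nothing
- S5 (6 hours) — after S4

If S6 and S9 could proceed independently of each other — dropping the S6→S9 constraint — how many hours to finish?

22

Original critical path: S4→S5→S6→S9 = 2+6+8+7 = 23 ⇒ 23 hours.
Without S6→S9, S9's earliest start moves from 16 to 15.
After: S4→S5→S7→S9 = 2+6+7+7 = 22 → 22 hours.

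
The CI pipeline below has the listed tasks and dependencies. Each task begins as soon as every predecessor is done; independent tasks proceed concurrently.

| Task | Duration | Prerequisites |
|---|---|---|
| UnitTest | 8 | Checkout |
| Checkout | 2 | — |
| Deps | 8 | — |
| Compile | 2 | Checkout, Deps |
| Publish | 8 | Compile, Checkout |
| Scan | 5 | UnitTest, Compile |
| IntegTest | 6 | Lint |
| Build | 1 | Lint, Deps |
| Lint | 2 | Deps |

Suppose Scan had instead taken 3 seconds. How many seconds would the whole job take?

18

Critical path before the change: Deps→Compile→Publish = 8+2+8 = 18 giving 18 seconds.
Scan has 3 seconds of float (longest path through it is 15).
No other chain overtakes it, so the finish is 18 seconds.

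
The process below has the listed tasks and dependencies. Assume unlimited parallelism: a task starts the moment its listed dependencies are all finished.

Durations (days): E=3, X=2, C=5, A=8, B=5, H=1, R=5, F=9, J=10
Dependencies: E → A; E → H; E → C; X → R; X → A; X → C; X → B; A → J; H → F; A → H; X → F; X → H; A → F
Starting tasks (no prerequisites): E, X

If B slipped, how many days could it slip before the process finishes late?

Critical path: E→A→H→F = 3+8+1+9 = 21, so the finish is 21 days.
B finishes as early as 7 and must finish by 21.
Float = 21 − 7 = 14.

14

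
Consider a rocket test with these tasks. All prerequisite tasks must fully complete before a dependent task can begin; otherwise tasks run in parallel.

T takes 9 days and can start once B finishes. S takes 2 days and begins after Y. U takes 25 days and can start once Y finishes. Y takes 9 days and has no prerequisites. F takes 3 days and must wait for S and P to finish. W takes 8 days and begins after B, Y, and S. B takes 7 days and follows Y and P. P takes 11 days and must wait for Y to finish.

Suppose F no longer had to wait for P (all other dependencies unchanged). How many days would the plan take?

Original critical path: Y→P→B→T = 9+11+7+9 = 36 ⇒ 36 days.
Without P→F, F's earliest start moves from 20 to 11.
After: Y→P→B→T = 9+11+7+9 = 36 → 36 days.

36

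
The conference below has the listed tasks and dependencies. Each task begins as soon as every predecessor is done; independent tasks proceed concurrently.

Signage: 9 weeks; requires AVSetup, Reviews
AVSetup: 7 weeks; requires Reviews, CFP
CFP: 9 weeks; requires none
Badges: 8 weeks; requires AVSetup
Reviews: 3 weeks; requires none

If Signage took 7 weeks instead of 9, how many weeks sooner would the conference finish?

1

Critical path before the change: CFP→AVSetup→Signage = 9+7+9 = 25 giving 25 weeks.
Signage is on the critical path; changing it to 7 makes that path 23 weeks.
New critical path: CFP→AVSetup→Badges = 9+7+8 = 24 ⇒ 24 weeks.
Change in finish: 24 − 25 = -1 weeks.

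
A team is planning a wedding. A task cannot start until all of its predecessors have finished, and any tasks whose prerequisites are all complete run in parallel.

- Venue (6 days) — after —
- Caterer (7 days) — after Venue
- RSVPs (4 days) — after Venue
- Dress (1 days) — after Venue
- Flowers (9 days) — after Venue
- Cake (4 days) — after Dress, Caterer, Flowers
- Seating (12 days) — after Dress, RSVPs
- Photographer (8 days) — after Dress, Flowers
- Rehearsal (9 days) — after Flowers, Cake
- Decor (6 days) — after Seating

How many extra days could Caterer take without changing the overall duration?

Critical path: Venue→RSVPs→Seating→Decor = 6+4+12+6 = 28, so the finish is 28 days.
Longest path through Caterer: 26 days (earliest finish 13, latest finish 15).
Slack of Caterer = 8 − 6 = 2 days.

2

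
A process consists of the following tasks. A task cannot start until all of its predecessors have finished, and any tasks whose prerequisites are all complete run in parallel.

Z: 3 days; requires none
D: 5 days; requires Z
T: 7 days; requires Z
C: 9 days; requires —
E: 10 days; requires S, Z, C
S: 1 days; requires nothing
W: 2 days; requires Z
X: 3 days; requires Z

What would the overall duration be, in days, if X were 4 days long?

Baseline: C→E = 9+10 = 19 → 19 days.
X is off the critical path — its longest chain is 6 days, giving 13 of slack.
No other chain overtakes it, so the finish is 19 days.

19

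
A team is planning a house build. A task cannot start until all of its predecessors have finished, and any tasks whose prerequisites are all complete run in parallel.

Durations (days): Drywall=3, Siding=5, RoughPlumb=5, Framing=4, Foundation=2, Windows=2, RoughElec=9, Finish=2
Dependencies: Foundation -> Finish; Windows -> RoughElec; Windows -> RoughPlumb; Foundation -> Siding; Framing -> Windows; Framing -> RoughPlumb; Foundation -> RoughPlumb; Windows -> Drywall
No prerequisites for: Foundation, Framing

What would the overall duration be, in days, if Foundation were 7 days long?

15

Baseline: Framing→Windows→RoughElec = 4+2+9 = 15 → 15 days.
Foundation has 8 days of float (longest path through it is 7).
That remains the longest chain; total 15 days.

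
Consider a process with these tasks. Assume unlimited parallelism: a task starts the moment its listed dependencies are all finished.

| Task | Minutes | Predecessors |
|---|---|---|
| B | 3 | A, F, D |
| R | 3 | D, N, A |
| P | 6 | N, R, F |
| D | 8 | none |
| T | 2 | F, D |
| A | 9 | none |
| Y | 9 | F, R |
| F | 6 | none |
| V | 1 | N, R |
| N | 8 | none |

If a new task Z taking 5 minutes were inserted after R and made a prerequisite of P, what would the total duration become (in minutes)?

Originally the project takes 21 minutes.
With Z inserted, P now waits for max(N, R, F, Z).
New critical path: A→R→Z→P = 9+3+5+6 = 23 ⇒ 23 minutes.

23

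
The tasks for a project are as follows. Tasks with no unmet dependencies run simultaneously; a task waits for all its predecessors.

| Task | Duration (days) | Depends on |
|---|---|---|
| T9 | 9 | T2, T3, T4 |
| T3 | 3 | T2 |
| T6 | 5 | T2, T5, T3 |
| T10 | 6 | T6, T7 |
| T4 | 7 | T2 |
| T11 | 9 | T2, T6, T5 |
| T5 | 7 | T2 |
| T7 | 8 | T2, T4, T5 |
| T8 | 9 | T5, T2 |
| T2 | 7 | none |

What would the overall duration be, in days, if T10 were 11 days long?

33

As given, the longest chain is T2→T4→T7→T10 = 7+7+8+6 = 28, so the finish is 28 days.
T10 is on the critical path; changing it to 11 makes that path 33 days.
The critical path is still T2→T4→T7→T10; finish is now 33 days.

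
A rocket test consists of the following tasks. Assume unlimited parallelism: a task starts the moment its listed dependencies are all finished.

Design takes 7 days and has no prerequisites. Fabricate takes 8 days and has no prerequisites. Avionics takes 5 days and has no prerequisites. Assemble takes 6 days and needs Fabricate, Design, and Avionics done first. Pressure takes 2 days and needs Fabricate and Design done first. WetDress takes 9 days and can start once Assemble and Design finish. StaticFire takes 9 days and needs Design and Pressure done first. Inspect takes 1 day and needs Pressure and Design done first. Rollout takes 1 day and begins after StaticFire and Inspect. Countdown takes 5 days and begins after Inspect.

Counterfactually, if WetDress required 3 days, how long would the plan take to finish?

20

As given, the longest chain is Fabricate→Assemble→WetDress = 8+6+9 = 23, so the finish is 23 days.
WetDress lies on that path, so at 3 days the path becomes 17 days.
Now Fabricate→Pressure→StaticFire→Rollout = 8+2+9+1 = 20 is longest, so the finish becomes 20 days.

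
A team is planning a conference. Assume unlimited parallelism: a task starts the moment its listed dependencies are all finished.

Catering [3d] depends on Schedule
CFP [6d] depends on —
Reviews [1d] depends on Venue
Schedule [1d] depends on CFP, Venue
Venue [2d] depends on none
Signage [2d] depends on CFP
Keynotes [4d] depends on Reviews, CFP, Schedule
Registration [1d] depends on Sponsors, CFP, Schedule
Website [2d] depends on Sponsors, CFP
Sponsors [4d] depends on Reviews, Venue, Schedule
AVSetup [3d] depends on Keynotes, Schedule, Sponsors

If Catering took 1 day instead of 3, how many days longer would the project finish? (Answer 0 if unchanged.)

0

Baseline: CFP→Schedule→Keynotes→AVSetup = 6+1+4+3 = 14 → 14 days.
The longest path through Catering is only 10 days, so Catering has float 4.
No other chain overtakes it, so the finish is 14 days.
Change in finish: 14 − 14 = +0 days.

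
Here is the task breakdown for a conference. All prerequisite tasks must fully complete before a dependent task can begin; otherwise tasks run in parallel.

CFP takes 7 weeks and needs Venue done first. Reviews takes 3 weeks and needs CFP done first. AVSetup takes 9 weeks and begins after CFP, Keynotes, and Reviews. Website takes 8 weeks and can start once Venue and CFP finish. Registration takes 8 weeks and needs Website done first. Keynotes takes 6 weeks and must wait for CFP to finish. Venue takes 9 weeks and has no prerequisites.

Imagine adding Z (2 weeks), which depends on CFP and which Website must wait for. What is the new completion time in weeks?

34

Originally the conference takes 32 weeks.
With Z inserted, Website now waits for max(Venue, CFP, Z).
New critical path: Venue→CFP→Z→Website→Registration = 9+7+2+8+8 = 34 ⇒ 34 weeks.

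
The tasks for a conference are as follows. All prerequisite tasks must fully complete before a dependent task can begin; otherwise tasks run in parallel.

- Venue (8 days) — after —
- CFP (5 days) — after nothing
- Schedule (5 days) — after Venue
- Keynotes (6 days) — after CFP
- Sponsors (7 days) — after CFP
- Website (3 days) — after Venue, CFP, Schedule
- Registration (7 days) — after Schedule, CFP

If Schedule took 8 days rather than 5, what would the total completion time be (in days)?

Baseline: Venue→Schedule→Registration = 8+5+7 = 20 → 20 days.
Schedule lies on that path, so at 8 days the path becomes 23 days.
The critical path is still Venue→Schedule→Registration; finish is now 23 days.

23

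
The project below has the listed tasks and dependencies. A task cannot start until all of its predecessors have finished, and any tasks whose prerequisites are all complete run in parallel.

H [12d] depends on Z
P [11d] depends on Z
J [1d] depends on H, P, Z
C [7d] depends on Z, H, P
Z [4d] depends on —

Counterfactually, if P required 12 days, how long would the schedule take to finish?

23

Actual critical path: Z→H→C = 4+12+7 = 23 ⇒ 23 days.
P is off the critical path — its longest chain is 22 days, giving 1 of slack.
That remains the longest chain; total 23 days.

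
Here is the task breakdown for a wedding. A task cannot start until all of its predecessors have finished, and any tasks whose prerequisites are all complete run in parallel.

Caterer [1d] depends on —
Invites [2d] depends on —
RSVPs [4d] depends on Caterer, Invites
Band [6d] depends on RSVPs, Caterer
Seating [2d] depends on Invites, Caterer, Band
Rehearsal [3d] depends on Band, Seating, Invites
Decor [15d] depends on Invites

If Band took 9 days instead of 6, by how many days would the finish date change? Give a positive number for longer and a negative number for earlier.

Actual critical path: Invites→RSVPs→Band→Seating→Rehearsal = 2+4+6+2+3 = 17 ⇒ 17 days.
Band lies on that path, so at 9 days the path becomes 20 days.
That remains the longest chain; total 20 days.
Change in finish: 20 − 17 = +3 days.

3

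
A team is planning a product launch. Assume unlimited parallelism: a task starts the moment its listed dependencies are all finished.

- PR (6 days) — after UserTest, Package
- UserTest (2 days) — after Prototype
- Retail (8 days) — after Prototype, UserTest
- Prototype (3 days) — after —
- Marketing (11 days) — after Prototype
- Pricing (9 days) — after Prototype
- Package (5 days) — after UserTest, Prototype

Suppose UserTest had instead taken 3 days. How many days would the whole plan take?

17

Actual critical path: Prototype→UserTest→Package→PR = 3+2+5+6 = 16 ⇒ 16 days.
UserTest lies on that path, so at 3 days the path becomes 17 days.
That remains the longest chain; total 17 days.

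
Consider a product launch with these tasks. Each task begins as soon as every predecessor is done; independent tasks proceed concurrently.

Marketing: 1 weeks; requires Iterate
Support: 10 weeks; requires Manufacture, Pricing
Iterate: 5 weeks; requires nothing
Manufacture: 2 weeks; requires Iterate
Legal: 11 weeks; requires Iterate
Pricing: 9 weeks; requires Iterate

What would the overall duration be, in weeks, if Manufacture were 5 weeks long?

24

Actual critical path: Iterate→Pricing→Support = 5+9+10 = 24 ⇒ 24 weeks.
Manufacture has 7 weeks of float (longest path through it is 17).
No other chain overtakes it, so the finish is 24 weeks.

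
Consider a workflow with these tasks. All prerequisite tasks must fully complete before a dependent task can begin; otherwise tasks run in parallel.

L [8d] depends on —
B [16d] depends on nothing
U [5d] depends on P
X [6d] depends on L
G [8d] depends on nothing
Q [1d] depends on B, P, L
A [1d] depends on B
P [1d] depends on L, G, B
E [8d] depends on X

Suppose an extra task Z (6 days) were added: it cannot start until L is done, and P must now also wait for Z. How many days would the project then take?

Originally the project takes 22 days.
With Z inserted, P now waits for max(L, G, B, Z).
New critical path: B→P→U = 16+1+5 = 22 ⇒ 22 days.

22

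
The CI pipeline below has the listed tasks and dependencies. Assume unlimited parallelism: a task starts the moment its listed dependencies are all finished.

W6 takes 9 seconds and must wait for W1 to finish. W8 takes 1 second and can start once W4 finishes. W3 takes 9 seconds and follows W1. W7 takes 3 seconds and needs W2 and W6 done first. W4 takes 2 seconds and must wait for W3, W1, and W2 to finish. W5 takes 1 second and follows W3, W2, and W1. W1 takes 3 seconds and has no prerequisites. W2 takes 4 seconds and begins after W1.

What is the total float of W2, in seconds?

Critical path: W1→W3→W4→W8 = 3+9+2+1 = 15, so the finish is 15 seconds.
W2 finishes as early as 7 and must finish by 12.
Float = 15 − 10 = 5.

5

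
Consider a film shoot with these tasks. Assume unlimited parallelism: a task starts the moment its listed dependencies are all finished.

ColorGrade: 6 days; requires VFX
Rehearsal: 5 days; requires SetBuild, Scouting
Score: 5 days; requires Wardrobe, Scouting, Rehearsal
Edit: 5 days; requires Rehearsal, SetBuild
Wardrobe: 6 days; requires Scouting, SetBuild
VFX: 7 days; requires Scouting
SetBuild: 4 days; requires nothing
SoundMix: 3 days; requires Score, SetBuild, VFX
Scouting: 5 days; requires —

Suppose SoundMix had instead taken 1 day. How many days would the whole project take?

The binding path is Scouting→Wardrobe→Score→SoundMix = 5+6+5+3 = 19; finish at 19 days.
SoundMix is on the critical path; changing it to 1 makes that path 17 days.
New critical path: Scouting→VFX→ColorGrade = 5+7+6 = 18 ⇒ 18 days.

18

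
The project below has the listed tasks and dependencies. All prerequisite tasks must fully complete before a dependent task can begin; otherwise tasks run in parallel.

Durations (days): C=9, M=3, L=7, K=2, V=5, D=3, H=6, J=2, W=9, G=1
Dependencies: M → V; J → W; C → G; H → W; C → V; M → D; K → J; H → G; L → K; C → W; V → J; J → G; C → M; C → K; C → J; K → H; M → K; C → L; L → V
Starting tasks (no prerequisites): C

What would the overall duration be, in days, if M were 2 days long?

33

Critical path before the change: C→L→K→H→W = 9+7+2+6+9 = 33 giving 33 days.
M has 4 days of float (longest path through it is 29).
No other chain overtakes it, so the finish is 33 days.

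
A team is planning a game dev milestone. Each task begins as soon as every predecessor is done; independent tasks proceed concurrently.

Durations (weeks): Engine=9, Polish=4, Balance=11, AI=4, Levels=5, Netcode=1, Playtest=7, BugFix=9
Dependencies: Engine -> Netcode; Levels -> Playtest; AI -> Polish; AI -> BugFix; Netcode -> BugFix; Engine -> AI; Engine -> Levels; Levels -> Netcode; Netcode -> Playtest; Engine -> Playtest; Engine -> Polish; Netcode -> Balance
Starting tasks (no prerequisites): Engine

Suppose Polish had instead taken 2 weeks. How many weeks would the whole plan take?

The binding path is Engine→Levels→Netcode→Balance = 9+5+1+11 = 26; finish at 26 weeks.
Polish has 9 weeks of float (longest path through it is 17).
That remains the longest chain; total 26 weeks.

26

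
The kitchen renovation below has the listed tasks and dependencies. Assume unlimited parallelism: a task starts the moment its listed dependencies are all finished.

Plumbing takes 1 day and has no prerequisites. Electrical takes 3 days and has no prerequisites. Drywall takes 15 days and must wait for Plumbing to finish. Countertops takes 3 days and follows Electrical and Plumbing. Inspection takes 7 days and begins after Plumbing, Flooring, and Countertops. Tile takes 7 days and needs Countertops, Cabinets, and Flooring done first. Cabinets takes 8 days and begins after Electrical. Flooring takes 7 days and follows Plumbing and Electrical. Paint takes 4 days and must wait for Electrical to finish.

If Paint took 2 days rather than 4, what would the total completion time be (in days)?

The binding path is Electrical→Cabinets→Tile = 3+8+7 = 18; finish at 18 days.
Paint is off the critical path — its longest chain is 7 days, giving 11 of slack.
That remains the longest chain; total 18 days.

18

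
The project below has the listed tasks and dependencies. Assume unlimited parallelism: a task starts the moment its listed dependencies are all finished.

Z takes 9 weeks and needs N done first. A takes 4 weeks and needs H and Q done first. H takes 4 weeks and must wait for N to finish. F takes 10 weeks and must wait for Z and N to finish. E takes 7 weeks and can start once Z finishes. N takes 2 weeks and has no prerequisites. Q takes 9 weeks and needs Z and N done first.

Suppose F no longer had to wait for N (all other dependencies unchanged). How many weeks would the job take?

24

With the dependency in place, N→Z→Q→A = 2+9+9+4 = 24 sets the finish at 24 weeks.
Dropping N→F doesn't change F's earliest start (11); another predecessor still binds.
After: N→Z→Q→A = 2+9+9+4 = 24 → 24 weeks.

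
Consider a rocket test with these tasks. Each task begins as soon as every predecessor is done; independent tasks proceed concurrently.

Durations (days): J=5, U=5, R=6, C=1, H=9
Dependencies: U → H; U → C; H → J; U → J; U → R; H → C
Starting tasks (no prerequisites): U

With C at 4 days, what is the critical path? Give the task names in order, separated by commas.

Baseline: U→H→J = 5+9+5 = 19 → 19 days.
The longest path through C is only 15 days, so C has float 4.
The critical path is still U→H→J; finish is now 19 days.

U, H, J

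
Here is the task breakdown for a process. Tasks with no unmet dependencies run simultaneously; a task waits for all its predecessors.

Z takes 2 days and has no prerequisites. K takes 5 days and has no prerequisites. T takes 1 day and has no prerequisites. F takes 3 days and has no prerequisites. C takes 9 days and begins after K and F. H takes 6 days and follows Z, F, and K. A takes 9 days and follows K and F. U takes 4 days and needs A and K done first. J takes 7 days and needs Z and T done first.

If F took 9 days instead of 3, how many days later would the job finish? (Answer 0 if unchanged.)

4

As given, the longest chain is K→A→U = 5+9+4 = 18, so the finish is 18 days.
F has 2 days of float (longest path through it is 16).
Now F→A→U = 9+9+4 = 22 is longest, so the finish becomes 22 days.
Change in finish: 22 − 18 = +4 days.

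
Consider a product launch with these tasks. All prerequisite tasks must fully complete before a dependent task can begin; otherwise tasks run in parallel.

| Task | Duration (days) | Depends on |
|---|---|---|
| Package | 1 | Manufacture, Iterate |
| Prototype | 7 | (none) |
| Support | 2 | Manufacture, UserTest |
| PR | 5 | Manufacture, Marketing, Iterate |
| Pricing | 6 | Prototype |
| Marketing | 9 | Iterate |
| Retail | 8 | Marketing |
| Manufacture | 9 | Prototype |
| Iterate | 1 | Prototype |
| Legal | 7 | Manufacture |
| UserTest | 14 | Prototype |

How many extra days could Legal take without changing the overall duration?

Critical path: Prototype→Iterate→Marketing→Retail = 7+1+9+8 = 25, so the finish is 25 days.
Legal finishes as early as 23 and must finish by 25.
Float = 25 − 23 = 2.

2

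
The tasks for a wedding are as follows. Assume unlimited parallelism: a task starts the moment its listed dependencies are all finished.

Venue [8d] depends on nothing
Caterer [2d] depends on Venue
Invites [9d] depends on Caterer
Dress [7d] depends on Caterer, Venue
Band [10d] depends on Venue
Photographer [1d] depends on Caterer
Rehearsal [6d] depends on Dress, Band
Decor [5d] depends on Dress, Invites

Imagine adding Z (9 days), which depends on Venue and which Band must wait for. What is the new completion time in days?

33

Originally the job takes 24 days.
With Z inserted, Band now waits for max(Venue, Z).
New critical path: Venue→Z→Band→Rehearsal = 8+9+10+6 = 33 ⇒ 33 days.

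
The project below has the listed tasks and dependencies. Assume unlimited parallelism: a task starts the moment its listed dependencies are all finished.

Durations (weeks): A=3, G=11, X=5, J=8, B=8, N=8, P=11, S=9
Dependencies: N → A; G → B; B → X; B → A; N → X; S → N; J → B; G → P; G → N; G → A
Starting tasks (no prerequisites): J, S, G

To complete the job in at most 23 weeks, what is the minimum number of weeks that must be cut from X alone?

1

Current finish: 24 weeks; target: 23.
X is on every critical path, so each week cut from X cuts the finish by one (this holds down to a finish of 22).
Need 24 − 23 = 1 week off X → X becomes 4 weeks, finish becomes 23.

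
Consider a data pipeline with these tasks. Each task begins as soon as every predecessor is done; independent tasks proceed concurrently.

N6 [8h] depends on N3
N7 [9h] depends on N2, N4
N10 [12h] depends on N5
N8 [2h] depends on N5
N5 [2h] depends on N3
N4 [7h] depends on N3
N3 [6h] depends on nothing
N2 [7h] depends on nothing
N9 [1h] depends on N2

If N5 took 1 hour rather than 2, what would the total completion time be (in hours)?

Baseline: N3→N4→N7 = 6+7+9 = 22 → 22 hours.
N5 has 2 hours of float (longest path through it is 20).
No other chain overtakes it, so the finish is 22 hours.

22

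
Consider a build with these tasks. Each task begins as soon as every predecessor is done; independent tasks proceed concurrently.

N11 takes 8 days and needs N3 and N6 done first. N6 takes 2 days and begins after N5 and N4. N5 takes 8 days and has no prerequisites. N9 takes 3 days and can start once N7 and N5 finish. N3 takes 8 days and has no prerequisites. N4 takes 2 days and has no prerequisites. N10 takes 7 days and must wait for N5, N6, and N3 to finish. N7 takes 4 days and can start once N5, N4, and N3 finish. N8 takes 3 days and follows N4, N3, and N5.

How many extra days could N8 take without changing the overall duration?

Critical path: N5→N6→N11 = 8+2+8 = 18, so the finish is 18 days.
The longest chain containing N8 totals 11 days.
Float = 18 − 11 = 7.

7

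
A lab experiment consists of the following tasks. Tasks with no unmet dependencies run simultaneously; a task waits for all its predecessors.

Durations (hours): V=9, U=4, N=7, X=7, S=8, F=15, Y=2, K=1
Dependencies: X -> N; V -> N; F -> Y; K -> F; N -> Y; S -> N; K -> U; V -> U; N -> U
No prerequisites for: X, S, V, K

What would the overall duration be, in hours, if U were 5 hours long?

21

The binding path is V→N→U = 9+7+4 = 20; finish at 20 hours.
U lies on that path, so at 5 hours the path becomes 21 hours.
That remains the longest chain; total 21 hours.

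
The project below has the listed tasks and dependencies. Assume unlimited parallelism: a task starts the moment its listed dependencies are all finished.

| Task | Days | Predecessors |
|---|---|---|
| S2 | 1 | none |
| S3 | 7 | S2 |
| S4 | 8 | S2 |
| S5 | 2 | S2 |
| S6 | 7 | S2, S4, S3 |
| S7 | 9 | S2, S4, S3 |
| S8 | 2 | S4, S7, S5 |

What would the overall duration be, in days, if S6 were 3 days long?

20

As given, the longest chain is S2→S4→S7→S8 = 1+8+9+2 = 20, so the finish is 20 days.
S6 is off the critical path — its longest chain is 16 days, giving 4 of slack.
No other chain overtakes it, so the finish is 20 days.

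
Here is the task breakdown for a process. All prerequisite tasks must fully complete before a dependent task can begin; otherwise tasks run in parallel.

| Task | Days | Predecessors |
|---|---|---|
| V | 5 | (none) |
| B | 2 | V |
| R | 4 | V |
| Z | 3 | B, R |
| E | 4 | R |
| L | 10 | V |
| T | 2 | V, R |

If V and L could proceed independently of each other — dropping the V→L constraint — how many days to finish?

13

Before: longest chain V→L = 5+10 = 15, finish 15.
Without V→L, L's earliest start moves from 5 to 0.
The longest chain is now V→R→E = 5+4+4 = 13, so the job takes 13 days.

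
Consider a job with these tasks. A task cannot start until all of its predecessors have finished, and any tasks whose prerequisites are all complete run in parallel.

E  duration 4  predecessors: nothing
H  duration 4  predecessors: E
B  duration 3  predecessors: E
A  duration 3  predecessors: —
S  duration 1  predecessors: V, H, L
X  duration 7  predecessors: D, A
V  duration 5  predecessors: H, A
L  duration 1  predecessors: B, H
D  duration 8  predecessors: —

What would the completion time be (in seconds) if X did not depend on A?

15

Before: longest chain D→X = 8+7 = 15, finish 15.
Dropping A→X doesn't change X's earliest start (8); another predecessor still binds.
The longest chain is now D→X = 8+7 = 15, so the project takes 15 seconds.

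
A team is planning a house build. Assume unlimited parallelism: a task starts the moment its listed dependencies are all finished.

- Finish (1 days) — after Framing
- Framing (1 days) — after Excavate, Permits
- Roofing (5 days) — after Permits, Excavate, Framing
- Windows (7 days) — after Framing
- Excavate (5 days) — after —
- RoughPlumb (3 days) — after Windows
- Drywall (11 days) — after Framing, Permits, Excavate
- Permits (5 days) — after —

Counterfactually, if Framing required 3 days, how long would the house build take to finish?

The binding path is Permits→Framing→Drywall = 5+1+11 = 17; finish at 17 days.
Framing lies on that path, so at 3 days the path becomes 19 days.
The critical path is still Permits→Framing→Drywall; finish is now 19 days.

19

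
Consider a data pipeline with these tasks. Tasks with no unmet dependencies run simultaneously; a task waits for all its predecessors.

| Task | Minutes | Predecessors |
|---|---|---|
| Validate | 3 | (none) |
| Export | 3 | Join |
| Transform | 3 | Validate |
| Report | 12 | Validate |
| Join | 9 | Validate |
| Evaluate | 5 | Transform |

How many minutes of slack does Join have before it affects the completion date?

0

Validate→Join→Export = 3+9+3 = 15 sets the makespan at 15 minutes.
Longest path through Join: 15 minutes (earliest finish 12, latest finish 12).
Slack of Join = 3 − 3 = 0 minutes.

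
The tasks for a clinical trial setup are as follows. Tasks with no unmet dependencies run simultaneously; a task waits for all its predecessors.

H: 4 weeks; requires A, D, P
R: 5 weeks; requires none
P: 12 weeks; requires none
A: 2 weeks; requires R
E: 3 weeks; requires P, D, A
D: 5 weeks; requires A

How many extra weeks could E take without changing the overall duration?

The longest chain is P→H = 12+4 = 16; overall finish 16 weeks.
The longest chain containing E totals 15 weeks.
Float = 16 − 15 = 1.

1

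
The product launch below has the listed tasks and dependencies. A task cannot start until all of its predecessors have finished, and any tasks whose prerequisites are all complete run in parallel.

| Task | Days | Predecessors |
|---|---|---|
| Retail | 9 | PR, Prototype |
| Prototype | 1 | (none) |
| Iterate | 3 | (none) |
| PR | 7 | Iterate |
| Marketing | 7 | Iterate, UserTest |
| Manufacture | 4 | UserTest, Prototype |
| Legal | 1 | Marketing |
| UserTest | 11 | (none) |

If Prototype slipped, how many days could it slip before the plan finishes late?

9

The longest chain is UserTest→Marketing→Legal = 11+7+1 = 19; overall finish 19 days.
Prototype finishes as early as 1 and must finish by 10.
Slack of Prototype = 9 − 0 = 9 days.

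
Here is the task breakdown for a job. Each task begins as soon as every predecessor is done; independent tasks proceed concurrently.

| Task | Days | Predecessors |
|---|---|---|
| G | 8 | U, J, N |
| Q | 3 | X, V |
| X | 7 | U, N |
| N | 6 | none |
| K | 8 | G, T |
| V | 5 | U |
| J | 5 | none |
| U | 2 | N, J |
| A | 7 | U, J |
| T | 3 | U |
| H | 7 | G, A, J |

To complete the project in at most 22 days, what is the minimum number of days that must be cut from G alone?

Current finish: 24 days; target: 22.
G is on every critical path, so each day cut from G cuts the finish by one (this holds down to a finish of 22).
Need 24 − 22 = 2 days off G → G becomes 6 days, finish becomes 22.

2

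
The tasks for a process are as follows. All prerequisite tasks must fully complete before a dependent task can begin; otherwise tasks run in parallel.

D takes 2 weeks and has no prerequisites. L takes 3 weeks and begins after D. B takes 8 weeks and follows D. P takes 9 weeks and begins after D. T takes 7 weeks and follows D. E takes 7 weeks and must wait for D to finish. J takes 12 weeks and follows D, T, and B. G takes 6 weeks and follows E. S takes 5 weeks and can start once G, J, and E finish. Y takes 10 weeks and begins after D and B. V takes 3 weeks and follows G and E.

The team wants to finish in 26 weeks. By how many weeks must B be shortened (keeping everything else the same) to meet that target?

1

Current finish: 27 weeks; target: 26.
B is on every critical path, so each week cut from B cuts the finish by one (this holds down to a finish of 26).
Need 27 − 26 = 1 week off B → B becomes 7 weeks, finish becomes 26.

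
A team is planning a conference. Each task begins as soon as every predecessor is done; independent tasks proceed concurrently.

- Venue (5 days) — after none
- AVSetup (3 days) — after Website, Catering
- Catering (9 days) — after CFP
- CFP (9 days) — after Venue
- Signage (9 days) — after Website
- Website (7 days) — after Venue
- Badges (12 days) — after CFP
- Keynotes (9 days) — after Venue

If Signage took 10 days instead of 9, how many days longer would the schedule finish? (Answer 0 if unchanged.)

0

Baseline: Venue→CFP→Catering→AVSetup = 5+9+9+3 = 26 → 26 days.
Signage has 5 days of float (longest path through it is 21).
The critical path is still Venue→CFP→Catering→AVSetup; finish is now 26 days.
Change in finish: 26 − 26 = +0 days.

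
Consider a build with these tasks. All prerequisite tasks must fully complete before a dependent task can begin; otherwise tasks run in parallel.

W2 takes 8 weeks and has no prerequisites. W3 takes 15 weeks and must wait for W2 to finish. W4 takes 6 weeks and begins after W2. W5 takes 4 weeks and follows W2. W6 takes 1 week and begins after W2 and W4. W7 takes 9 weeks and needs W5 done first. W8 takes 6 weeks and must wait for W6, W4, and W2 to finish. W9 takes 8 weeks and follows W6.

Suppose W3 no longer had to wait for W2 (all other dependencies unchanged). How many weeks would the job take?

23

Before: longest chain W2→W3 = 8+15 = 23, finish 23.
Without W2→W3, W3's earliest start moves from 8 to 0.
The longest chain is now W2→W4→W6→W9 = 8+6+1+8 = 23, so the job takes 23 weeks.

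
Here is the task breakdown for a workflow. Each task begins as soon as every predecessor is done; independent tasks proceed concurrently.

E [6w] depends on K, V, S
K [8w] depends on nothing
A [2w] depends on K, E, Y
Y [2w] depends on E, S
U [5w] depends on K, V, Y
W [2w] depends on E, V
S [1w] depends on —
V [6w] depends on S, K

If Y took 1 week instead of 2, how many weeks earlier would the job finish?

1

The binding path is K→V→E→Y→U = 8+6+6+2+5 = 27; finish at 27 weeks.
Y lies on that path, so at 1 week the path becomes 26 weeks.
No other chain overtakes it, so the finish is 26 weeks.
Change in finish: 26 − 27 = -1 weeks.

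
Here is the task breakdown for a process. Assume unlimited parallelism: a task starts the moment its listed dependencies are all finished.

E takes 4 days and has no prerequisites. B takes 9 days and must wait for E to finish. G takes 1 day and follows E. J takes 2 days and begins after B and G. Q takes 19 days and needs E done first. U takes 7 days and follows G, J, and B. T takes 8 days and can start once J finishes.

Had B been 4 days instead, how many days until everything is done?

23

Actual critical path: E→B→J→T = 4+9+2+8 = 23 ⇒ 23 days.
B is on the critical path; changing it to 4 makes that path 18 days.
New critical path: E→Q = 4+19 = 23 ⇒ 23 days.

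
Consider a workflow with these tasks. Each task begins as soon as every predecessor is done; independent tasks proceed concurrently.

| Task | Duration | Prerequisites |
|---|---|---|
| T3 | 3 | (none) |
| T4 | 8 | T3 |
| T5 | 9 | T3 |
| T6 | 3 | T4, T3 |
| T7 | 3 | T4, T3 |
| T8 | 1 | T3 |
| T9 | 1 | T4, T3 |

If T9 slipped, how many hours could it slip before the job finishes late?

T3→T4→T6 = 3+8+3 = 14 sets the makespan at 14 hours.
The longest chain containing T9 totals 12 hours.
So T9 can slip 14 − 12 = 2 hours.

2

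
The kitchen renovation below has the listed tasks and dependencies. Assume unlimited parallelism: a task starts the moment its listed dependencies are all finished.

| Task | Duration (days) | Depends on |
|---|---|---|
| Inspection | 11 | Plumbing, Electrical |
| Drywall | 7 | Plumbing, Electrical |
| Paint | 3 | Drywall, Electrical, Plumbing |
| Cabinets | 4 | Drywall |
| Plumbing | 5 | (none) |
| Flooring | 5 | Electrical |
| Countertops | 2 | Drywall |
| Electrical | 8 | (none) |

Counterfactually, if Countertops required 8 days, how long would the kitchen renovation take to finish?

23

Critical path before the change: Electrical→Drywall→Cabinets = 8+7+4 = 19 giving 19 days.
Countertops has 2 days of float (longest path through it is 17).
Now Electrical→Drywall→Countertops = 8+7+8 = 23 is longest, so the finish becomes 23 days.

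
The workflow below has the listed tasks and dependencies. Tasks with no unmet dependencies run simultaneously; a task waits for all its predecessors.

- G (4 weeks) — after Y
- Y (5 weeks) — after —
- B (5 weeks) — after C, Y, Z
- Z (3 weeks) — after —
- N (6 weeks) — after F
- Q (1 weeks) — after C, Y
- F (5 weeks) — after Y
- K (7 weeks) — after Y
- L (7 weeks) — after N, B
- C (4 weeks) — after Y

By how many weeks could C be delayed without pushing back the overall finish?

2

Y→F→N→L = 5+5+6+7 = 23 sets the makespan at 23 weeks.
Longest path through C: 21 weeks (earliest finish 9, latest finish 11).
Slack of C = 7 − 5 = 2 weeks.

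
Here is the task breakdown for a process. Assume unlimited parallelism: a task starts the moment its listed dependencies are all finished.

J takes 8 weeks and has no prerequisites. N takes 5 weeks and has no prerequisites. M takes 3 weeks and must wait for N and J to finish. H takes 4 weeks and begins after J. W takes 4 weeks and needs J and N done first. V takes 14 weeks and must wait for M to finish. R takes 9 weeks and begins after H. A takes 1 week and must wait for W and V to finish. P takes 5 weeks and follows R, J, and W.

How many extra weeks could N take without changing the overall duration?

The longest chain is J→M→V→A = 8+3+14+1 = 26; overall finish 26 weeks.
Longest path through N: 23 weeks (earliest finish 5, latest finish 8).
So N can slip 8 − 5 = 3 weeks.

3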